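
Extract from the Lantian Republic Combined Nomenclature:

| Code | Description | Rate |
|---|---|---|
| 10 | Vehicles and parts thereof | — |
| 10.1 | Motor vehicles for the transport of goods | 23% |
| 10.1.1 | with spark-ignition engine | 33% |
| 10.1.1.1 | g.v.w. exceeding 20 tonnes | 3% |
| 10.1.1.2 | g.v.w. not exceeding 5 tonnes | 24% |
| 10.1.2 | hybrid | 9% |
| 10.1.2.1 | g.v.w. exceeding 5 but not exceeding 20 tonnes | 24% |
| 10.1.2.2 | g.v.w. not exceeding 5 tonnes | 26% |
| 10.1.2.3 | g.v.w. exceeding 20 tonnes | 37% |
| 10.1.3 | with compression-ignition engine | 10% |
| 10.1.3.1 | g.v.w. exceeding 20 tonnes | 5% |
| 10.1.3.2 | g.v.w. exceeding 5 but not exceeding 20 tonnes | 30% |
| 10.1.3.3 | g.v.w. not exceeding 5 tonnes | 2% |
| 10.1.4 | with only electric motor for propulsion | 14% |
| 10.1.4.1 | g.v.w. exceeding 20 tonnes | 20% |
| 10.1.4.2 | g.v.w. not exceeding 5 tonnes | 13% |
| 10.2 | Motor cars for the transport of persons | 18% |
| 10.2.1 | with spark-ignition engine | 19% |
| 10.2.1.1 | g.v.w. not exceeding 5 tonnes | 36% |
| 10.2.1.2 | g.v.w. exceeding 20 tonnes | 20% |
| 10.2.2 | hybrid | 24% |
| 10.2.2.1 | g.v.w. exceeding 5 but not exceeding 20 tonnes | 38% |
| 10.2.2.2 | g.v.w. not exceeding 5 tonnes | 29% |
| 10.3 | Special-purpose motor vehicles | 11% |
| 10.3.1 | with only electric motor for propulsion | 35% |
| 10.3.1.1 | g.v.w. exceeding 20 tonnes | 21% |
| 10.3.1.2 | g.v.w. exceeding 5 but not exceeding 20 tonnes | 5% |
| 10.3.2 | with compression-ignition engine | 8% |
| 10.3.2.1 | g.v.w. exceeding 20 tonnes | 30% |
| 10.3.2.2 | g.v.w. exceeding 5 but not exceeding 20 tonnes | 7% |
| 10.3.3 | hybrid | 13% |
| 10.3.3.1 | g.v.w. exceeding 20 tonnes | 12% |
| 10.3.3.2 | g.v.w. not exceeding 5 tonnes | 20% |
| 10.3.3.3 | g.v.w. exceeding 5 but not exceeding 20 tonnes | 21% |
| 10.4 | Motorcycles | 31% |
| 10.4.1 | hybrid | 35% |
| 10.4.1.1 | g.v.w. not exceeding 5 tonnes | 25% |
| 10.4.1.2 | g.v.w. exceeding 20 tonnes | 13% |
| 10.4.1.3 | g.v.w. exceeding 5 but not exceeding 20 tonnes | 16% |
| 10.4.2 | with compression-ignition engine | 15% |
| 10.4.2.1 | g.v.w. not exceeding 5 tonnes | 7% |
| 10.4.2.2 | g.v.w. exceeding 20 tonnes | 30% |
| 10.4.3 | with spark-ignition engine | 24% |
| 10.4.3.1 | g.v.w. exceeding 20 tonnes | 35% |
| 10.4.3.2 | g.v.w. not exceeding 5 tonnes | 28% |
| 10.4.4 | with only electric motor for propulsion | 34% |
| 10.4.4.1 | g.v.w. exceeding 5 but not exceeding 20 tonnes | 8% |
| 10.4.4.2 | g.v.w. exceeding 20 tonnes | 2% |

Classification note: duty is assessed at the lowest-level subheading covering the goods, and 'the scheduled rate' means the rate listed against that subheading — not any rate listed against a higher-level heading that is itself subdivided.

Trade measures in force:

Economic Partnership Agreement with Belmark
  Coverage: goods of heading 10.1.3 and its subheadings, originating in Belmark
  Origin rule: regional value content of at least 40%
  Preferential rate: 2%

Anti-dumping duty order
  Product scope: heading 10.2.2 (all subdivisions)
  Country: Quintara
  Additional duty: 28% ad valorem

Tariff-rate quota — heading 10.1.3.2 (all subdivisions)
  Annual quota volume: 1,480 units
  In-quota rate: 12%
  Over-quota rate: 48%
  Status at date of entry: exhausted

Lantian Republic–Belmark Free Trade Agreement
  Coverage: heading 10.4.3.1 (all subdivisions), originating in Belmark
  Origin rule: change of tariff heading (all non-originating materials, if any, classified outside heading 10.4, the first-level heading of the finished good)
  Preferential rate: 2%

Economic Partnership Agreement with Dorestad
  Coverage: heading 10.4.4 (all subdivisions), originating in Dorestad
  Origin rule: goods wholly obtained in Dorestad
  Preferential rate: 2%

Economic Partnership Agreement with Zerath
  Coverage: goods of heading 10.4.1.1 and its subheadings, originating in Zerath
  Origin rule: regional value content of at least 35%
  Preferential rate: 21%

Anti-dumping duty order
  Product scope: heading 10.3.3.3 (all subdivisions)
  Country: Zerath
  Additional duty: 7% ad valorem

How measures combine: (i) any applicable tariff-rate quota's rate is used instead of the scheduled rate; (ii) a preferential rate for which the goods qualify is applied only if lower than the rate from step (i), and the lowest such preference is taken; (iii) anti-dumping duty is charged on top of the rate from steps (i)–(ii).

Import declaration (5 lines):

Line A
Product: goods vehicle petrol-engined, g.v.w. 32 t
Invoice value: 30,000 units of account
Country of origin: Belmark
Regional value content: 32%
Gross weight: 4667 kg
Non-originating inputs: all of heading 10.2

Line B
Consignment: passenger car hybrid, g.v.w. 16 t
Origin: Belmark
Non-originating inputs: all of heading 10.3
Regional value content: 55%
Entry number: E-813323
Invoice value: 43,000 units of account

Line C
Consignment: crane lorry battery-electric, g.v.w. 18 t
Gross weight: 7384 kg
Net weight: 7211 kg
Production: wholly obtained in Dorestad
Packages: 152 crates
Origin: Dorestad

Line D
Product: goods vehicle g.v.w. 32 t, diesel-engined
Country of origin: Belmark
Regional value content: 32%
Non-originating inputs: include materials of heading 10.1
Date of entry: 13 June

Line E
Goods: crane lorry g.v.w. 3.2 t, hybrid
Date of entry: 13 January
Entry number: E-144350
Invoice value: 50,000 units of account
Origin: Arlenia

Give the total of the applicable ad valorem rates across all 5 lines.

71%

Line A: goods vehicle → 10.1; petrol-engined → 10.1.1; g.v.w. 32 t → 10.1.1.1. Scheduled 3%. Belmark agreement on 10.1.3: 10.1.1.1 not covered; Belmark agreement on 10.4.3.1: 10.1.1.1 not covered. → 3%.
Line B: passenger car → 10.2; hybrid → 10.2.2; g.v.w. 16 t → 10.2.2.1. Scheduled 38%. Belmark agreement on 10.1.3: 10.2.2.1 not covered; Belmark agreement on 10.4.3.1: 10.2.2.1 not covered. → 38%.
Line C: crane lorry → 10.3; battery-electric → 10.3.1; g.v.w. 18 t → 10.3.1.2. Scheduled 5%. Dorestad agreement on 10.4.4: 10.3.1.2 not covered. → 5%.
Line D: goods vehicle → 10.1; diesel-engined → 10.1.3; g.v.w. 32 t → 10.1.3.1. Scheduled 5%. Belmark agreement on 10.1.3: RVC < 40%; Belmark agreement on 10.4.3.1: 10.1.3.1 not covered. → 5%.
Line E: crane lorry → 10.3; hybrid → 10.3.3; g.v.w. 3.2 t → 10.3.3.2. Scheduled 20%. No special measure applies. → 20%.
Sum: 3% + 38% + 5% + 5% + 20% = 71%.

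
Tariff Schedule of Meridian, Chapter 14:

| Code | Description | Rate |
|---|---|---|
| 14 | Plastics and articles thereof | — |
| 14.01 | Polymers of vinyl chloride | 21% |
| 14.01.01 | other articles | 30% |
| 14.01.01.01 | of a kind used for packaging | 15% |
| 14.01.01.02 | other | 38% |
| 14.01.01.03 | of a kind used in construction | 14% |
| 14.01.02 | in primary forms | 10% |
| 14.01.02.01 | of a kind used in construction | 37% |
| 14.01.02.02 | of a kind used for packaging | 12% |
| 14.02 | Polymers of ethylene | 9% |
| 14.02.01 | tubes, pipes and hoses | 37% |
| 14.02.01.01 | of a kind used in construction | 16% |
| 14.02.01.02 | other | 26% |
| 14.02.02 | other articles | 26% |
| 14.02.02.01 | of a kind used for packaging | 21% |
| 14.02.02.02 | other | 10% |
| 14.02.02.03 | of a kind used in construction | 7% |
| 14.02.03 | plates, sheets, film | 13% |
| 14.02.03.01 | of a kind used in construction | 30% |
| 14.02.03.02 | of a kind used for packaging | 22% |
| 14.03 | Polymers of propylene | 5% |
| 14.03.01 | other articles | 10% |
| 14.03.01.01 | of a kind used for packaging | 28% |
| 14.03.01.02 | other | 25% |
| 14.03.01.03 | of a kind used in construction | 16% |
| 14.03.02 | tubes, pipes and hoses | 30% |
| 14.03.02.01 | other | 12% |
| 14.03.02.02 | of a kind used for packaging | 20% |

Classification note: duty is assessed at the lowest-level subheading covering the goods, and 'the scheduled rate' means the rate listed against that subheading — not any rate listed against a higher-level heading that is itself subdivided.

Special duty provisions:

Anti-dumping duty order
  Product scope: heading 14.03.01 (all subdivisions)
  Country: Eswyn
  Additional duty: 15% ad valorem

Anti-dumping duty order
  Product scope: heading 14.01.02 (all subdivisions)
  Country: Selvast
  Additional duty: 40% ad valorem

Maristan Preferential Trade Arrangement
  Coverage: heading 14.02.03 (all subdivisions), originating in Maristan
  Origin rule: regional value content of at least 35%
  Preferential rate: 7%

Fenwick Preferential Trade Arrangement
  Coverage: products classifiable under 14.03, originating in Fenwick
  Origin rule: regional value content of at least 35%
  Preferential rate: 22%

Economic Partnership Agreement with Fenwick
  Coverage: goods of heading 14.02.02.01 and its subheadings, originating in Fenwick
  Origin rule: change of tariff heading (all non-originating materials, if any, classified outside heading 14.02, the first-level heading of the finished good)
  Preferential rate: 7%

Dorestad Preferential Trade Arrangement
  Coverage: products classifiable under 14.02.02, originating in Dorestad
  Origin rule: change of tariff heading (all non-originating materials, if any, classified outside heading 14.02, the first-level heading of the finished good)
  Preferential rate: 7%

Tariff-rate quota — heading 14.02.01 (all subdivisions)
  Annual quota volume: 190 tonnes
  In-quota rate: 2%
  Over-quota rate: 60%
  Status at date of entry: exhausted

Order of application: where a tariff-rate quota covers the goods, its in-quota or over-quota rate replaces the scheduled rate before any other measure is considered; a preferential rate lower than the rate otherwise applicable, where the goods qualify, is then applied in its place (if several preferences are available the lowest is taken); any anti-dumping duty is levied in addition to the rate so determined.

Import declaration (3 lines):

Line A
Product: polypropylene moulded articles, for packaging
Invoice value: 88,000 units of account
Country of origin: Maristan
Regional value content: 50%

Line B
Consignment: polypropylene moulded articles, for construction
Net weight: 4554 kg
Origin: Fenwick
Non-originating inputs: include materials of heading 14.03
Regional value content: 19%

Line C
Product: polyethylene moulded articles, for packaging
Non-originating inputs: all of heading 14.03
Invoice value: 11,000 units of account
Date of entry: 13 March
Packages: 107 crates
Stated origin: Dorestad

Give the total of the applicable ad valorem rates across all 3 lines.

51%

Line A: polypropylene → 14.03; moulded articles → 14.03.01; for packaging → 14.03.01.01. Scheduled 28%. Maristan agreement on 14.02.03: 14.03.01.01 not covered. → 28%.
Line B: polypropylene → 14.03; moulded articles → 14.03.01; for construction → 14.03.01.03. Scheduled 16%. Fenwick agreement on 14.03: RVC < 35%; Fenwick agreement on 14.02.02.01: 14.03.01.03 not covered. → 16%.
Line C: polyethylene → 14.02; moulded articles → 14.02.02; for packaging → 14.02.02.01. Scheduled 21%. Dorestad agreement on 14.02.02: CTH met → 7% available; preferential 7%. → 7%.
Sum: 28% + 16% + 7% = 51%.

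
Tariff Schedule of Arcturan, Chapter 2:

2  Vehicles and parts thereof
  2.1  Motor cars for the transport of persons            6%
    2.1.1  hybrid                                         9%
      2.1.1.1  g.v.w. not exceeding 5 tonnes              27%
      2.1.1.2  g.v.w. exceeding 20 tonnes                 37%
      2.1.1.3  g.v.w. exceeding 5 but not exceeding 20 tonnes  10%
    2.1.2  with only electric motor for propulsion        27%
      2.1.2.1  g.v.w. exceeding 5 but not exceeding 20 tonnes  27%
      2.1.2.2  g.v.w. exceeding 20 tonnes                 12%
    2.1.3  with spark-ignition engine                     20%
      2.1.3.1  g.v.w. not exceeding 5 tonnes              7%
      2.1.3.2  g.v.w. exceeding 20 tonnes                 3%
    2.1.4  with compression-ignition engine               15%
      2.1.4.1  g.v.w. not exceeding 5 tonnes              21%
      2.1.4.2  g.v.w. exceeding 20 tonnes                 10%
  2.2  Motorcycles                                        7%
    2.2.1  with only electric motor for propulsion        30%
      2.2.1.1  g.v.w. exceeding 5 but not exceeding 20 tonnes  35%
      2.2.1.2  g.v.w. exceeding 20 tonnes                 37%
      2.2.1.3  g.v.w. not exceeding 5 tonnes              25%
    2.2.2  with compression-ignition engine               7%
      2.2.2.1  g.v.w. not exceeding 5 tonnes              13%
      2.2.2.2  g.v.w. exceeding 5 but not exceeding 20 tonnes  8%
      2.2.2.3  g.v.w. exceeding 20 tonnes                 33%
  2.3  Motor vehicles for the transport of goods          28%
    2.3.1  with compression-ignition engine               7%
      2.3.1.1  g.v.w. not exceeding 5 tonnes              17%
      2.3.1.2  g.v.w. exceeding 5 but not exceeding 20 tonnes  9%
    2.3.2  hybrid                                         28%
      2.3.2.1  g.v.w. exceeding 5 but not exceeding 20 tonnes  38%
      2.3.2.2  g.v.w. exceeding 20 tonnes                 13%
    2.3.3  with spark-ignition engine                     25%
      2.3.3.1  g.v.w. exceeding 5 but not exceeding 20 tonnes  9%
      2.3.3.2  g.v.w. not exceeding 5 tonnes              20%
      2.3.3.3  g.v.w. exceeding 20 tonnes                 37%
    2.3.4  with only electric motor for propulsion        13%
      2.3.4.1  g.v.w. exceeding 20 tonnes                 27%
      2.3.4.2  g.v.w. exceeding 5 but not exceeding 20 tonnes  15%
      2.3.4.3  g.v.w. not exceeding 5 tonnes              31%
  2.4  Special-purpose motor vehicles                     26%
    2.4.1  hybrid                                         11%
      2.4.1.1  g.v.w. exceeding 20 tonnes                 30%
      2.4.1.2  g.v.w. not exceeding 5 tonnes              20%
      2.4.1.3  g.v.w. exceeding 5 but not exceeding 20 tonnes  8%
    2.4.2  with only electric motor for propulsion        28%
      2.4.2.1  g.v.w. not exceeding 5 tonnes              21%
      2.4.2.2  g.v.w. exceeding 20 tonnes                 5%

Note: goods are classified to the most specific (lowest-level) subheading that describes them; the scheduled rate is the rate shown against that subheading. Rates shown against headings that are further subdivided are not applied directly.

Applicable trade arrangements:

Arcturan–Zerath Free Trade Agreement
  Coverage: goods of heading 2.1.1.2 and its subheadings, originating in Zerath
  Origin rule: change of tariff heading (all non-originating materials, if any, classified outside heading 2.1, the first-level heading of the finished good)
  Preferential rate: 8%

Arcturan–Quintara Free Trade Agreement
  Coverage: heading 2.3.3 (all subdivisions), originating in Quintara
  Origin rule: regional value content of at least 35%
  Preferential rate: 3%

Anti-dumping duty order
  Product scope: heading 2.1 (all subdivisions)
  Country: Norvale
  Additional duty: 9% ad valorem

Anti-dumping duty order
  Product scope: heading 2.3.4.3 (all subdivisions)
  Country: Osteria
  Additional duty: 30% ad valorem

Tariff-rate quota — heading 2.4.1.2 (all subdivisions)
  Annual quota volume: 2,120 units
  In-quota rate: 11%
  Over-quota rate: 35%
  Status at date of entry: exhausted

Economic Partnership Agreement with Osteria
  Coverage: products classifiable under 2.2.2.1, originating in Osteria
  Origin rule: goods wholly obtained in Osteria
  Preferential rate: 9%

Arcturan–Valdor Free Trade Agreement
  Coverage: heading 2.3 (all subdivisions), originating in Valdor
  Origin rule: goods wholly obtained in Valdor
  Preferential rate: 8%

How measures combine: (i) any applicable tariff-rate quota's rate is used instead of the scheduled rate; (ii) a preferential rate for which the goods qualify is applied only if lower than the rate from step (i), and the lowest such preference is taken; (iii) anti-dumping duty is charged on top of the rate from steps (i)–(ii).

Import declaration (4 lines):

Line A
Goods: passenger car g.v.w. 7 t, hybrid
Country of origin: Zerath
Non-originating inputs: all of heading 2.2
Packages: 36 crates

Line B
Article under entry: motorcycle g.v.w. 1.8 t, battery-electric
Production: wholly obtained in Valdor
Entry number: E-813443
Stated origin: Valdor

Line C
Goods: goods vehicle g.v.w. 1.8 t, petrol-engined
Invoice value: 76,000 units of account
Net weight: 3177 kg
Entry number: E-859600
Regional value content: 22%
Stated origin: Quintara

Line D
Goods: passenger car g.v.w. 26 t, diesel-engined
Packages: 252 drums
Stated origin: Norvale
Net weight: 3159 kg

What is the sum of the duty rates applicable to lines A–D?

74%

Line A: passenger car → 2.1; hybrid → 2.1.1; g.v.w. 7 t → 2.1.1.3. Scheduled 10%. Zerath agreement on 2.1.1.2: 2.1.1.3 not covered. → 10%.
Line B: motorcycle → 2.2; battery-electric → 2.2.1; g.v.w. 1.8 t → 2.2.1.3. Scheduled 25%. Valdor agreement on 2.3: 2.2.1.3 not covered. → 25%.
Line C: goods vehicle → 2.3; petrol-engined → 2.3.3; g.v.w. 1.8 t → 2.3.3.2. Scheduled 20%. Quintara agreement on 2.3.3: RVC < 35%. → 20%.
Line D: passenger car → 2.1; diesel-engined → 2.1.4; g.v.w. 26 t → 2.1.4.2. Scheduled 10%. anti-dumping (Norvale, 2.1): +9%; total 10% + 9% = 19%. → 19%.
Sum: 10% + 25% + 20% + 19% = 74%.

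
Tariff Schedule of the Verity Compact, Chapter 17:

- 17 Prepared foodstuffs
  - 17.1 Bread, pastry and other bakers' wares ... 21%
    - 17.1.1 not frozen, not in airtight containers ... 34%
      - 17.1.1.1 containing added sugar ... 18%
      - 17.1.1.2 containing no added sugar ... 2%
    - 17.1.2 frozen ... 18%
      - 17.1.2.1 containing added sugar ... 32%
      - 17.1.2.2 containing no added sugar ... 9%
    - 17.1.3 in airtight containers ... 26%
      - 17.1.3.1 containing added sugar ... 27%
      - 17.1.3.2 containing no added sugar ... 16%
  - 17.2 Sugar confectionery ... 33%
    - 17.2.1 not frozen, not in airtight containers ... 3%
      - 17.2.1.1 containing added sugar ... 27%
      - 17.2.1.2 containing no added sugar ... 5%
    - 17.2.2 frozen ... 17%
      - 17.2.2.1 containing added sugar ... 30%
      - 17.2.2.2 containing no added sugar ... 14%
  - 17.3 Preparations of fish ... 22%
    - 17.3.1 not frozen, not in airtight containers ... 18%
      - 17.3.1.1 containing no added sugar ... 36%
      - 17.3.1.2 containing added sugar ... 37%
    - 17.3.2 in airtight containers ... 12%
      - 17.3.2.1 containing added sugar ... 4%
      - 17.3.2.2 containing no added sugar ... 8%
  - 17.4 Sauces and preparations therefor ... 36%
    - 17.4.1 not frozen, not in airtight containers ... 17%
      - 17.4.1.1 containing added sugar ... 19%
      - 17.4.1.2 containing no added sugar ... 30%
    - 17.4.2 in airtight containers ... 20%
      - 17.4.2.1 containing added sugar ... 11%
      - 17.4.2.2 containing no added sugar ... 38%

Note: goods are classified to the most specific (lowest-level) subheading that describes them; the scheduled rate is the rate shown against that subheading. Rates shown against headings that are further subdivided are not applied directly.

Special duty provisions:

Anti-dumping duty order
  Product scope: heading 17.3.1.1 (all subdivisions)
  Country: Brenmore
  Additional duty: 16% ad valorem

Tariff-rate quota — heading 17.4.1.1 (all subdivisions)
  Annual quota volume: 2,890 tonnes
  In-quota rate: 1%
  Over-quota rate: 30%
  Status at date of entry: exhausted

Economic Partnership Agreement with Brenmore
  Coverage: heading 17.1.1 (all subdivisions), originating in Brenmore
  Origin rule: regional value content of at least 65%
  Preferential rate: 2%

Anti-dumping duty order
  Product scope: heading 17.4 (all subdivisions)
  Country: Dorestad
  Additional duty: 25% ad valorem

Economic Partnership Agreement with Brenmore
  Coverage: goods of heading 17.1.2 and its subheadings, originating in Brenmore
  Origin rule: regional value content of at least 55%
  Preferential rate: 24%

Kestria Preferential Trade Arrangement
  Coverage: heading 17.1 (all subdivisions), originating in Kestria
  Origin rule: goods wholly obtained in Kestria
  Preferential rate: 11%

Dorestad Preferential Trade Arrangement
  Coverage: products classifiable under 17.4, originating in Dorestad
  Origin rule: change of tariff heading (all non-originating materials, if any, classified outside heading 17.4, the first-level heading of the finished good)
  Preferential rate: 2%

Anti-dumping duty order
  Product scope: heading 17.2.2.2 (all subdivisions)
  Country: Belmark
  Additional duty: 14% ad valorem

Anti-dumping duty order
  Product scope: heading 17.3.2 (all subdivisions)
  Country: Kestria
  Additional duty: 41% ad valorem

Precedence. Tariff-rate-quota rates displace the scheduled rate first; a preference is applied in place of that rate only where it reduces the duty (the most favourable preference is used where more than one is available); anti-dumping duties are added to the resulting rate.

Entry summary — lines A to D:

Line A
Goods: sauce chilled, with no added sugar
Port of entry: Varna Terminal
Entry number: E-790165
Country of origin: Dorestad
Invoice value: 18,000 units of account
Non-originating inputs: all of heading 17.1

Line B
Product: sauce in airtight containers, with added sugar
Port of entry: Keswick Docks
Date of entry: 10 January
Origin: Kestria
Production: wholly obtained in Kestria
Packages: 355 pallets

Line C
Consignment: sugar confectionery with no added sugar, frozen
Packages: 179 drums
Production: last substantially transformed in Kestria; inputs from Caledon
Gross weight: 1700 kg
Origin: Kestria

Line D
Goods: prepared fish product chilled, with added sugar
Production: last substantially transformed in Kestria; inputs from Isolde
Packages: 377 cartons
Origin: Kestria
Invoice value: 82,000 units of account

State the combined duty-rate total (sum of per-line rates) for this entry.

Line A: sauce → 17.4; chilled → 17.4.1; with no added sugar → 17.4.1.2. Scheduled 30%. Dorestad agreement on 17.4: CTH met → 2% available; preferential 2%; anti-dumping (Dorestad, 17.4): +25%; total 2% + 25% = 27%. → 27%.
Line B: sauce → 17.4; in airtight containers → 17.4.2; with added sugar → 17.4.2.1. Scheduled 11%. Kestria agreement on 17.1: 17.4.2.1 not covered. → 11%.
Line C: sugar confectionery → 17.2; frozen → 17.2.2; with no added sugar → 17.2.2.2. Scheduled 14%. Kestria agreement on 17.1: 17.2.2.2 not covered. → 14%.
Line D: prepared fish product → 17.3; chilled → 17.3.1; with added sugar → 17.3.1.2. Scheduled 37%. Kestria agreement on 17.1: 17.3.1.2 not covered. → 37%.
Sum: 27% + 11% + 14% + 37% = 89%.

89%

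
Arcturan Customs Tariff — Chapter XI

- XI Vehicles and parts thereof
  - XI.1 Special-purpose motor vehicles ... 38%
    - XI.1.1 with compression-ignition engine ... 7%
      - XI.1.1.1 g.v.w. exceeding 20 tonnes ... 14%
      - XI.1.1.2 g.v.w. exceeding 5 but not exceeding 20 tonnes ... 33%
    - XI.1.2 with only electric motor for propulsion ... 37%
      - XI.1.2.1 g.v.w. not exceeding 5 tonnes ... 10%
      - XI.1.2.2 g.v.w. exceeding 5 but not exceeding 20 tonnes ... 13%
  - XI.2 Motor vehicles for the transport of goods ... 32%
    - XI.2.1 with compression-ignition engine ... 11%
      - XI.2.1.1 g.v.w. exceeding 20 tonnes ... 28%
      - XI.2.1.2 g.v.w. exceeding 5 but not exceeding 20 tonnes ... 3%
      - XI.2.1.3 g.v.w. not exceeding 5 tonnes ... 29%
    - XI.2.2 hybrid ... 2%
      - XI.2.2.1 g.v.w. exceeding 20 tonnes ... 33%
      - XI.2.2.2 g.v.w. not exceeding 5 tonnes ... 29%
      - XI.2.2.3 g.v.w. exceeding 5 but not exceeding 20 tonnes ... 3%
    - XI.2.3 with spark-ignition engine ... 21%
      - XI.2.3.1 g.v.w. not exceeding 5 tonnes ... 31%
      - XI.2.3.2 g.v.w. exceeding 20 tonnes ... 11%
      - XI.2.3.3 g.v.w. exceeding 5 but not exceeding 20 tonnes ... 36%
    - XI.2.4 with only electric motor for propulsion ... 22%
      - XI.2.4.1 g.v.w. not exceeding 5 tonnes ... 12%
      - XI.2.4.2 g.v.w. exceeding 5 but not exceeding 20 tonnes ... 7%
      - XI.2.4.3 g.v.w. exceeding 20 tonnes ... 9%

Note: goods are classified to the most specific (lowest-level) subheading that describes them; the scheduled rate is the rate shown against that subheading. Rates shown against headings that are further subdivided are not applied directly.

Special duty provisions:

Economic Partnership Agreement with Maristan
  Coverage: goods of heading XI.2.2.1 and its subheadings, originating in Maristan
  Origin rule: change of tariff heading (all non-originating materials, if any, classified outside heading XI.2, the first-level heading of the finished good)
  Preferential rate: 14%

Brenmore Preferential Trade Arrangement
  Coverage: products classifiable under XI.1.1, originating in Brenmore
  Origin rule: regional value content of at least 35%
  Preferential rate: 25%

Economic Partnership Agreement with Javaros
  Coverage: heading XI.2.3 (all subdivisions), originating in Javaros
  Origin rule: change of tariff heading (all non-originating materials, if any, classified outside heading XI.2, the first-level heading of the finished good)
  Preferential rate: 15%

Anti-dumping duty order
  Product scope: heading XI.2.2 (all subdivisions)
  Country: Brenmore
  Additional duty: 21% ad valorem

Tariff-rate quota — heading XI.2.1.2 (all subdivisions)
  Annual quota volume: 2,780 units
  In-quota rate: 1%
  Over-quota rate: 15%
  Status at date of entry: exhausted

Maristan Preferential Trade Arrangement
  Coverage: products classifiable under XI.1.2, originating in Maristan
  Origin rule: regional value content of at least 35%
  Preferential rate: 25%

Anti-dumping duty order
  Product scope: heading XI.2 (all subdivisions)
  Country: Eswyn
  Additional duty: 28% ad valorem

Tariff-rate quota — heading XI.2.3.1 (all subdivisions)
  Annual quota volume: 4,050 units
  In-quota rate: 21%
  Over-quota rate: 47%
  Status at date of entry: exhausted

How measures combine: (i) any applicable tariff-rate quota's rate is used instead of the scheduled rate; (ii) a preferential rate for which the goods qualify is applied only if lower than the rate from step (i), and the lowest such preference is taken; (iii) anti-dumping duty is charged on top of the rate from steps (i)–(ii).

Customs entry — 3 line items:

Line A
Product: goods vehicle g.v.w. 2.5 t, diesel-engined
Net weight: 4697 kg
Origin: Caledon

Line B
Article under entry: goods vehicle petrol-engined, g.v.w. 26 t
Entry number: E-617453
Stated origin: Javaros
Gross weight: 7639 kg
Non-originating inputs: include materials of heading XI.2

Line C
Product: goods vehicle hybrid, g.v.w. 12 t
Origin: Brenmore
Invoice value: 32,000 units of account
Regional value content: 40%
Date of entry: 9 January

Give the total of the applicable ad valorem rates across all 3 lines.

64%

Line A: goods vehicle → XI.2; diesel-engined → XI.2.1; g.v.w. 2.5 t → XI.2.1.3. Scheduled 29%. No special measure applies. → 29%.
Line B: goods vehicle → XI.2; petrol-engined → XI.2.3; g.v.w. 26 t → XI.2.3.2. Scheduled 11%. Javaros agreement on XI.2.3: CTH not met. → 11%.
Line C: goods vehicle → XI.2; hybrid → XI.2.2; g.v.w. 12 t → XI.2.2.3. Scheduled 3%. Brenmore agreement on XI.1.1: XI.2.2.3 not covered; anti-dumping (Brenmore, XI.2.2): +21%; total 3% + 21% = 24%. → 24%.
Sum: 29% + 11% + 24% = 64%.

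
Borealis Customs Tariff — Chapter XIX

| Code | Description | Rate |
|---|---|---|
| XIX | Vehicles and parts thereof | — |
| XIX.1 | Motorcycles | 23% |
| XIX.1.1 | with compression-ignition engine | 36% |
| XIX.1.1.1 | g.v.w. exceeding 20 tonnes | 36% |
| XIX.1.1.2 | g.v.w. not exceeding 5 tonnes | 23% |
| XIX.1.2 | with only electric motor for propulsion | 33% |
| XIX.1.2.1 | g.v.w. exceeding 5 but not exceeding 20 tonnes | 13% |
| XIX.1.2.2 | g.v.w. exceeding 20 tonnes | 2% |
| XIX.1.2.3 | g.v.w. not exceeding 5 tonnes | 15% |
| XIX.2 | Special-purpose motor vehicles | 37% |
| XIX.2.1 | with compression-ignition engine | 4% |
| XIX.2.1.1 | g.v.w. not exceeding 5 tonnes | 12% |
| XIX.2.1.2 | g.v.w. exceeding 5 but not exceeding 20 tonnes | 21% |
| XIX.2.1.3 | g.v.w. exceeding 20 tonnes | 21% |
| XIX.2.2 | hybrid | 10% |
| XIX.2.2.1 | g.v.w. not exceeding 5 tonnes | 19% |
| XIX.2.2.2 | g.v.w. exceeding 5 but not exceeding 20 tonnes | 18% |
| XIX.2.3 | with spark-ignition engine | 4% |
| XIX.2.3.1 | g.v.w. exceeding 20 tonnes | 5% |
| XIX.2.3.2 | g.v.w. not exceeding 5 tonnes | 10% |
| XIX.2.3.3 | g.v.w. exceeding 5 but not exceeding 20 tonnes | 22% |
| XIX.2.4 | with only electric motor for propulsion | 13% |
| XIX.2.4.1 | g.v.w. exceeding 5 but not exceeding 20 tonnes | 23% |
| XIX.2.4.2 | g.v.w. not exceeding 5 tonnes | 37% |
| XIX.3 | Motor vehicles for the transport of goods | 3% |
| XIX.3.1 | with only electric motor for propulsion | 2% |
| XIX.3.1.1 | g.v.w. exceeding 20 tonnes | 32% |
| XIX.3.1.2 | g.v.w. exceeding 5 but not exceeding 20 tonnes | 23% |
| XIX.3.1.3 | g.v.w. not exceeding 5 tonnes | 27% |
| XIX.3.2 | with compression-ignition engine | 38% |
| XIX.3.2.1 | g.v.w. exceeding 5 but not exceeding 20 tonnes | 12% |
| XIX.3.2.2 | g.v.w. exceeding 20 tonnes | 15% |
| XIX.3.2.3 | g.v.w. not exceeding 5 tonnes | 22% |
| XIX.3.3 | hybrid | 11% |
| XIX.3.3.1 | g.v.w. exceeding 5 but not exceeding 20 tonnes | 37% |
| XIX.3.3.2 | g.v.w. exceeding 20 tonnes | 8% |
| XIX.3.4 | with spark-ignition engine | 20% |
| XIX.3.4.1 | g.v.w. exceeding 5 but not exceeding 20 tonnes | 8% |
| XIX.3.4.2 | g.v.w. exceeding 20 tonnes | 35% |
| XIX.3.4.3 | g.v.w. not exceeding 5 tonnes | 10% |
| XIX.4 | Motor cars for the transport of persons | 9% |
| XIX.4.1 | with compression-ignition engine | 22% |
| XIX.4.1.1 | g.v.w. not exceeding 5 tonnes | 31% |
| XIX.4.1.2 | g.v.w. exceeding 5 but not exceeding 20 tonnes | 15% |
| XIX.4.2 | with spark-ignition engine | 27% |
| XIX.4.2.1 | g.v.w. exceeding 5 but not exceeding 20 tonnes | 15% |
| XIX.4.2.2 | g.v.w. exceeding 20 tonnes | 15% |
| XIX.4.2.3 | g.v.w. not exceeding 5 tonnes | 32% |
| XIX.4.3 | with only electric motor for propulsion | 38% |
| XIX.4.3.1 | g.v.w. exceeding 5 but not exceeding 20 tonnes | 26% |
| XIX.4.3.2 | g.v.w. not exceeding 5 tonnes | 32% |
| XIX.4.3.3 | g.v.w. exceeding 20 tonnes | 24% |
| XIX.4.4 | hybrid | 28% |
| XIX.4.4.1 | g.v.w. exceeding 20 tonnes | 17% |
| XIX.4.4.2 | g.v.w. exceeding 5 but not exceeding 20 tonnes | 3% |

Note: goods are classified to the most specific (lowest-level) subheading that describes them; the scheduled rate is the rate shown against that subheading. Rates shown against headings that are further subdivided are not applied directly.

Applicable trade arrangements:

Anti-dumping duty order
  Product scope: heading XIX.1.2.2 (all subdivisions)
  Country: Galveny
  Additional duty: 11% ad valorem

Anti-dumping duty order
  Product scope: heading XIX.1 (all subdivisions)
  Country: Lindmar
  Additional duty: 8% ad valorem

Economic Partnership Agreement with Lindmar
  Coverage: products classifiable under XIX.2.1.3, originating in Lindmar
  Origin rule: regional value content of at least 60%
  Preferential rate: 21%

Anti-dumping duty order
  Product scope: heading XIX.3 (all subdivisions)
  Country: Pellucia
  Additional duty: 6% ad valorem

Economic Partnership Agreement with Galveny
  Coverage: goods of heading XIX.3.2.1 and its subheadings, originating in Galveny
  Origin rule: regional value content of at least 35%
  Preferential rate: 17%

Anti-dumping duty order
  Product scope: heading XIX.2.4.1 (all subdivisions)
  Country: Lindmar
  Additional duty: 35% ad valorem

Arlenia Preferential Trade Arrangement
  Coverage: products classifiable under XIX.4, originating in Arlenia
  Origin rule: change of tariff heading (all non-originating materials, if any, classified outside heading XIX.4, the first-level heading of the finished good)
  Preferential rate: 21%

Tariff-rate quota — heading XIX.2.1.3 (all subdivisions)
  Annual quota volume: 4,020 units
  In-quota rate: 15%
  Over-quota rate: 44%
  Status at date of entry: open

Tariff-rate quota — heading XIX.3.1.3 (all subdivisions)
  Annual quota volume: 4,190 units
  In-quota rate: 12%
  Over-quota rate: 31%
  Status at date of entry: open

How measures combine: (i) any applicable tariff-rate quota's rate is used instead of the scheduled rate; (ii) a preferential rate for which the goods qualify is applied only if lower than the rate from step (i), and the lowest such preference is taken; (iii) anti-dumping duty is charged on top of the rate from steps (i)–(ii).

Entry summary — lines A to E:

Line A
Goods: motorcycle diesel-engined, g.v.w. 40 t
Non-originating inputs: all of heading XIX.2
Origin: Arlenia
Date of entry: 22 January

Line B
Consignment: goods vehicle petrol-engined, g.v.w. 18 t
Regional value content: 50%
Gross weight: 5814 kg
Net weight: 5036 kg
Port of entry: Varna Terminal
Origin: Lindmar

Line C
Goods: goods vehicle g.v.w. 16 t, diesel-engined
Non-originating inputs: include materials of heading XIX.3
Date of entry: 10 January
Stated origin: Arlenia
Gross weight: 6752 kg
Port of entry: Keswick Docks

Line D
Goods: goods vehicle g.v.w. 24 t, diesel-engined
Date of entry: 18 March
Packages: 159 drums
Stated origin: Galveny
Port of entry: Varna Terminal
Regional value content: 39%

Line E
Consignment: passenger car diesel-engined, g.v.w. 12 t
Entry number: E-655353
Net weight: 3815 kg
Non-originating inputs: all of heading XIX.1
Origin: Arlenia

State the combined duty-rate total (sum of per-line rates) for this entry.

86%

Line A: motorcycle → XIX.1; diesel-engined → XIX.1.1; g.v.w. 40 t → XIX.1.1.1. Scheduled 36%. Arlenia agreement on XIX.4: XIX.1.1.1 not covered. → 36%.
Line B: goods vehicle → XIX.3; petrol-engined → XIX.3.4; g.v.w. 18 t → XIX.3.4.1. Scheduled 8%. Lindmar agreement on XIX.2.1.3: XIX.3.4.1 not covered. → 8%.
Line C: goods vehicle → XIX.3; diesel-engined → XIX.3.2; g.v.w. 16 t → XIX.3.2.1. Scheduled 12%. Arlenia agreement on XIX.4: XIX.3.2.1 not covered. → 12%.
Line D: goods vehicle → XIX.3; diesel-engined → XIX.3.2; g.v.w. 24 t → XIX.3.2.2. Scheduled 15%. Galveny agreement on XIX.3.2.1: XIX.3.2.2 not covered. → 15%.
Line E: passenger car → XIX.4; diesel-engined → XIX.4.1; g.v.w. 12 t → XIX.4.1.2. Scheduled 15%. Arlenia agreement on XIX.4: CTH met → 21% available; preference 21% not lower than 15% → no reduction. → 15%.
Sum: 36% + 8% + 12% + 15% + 15% = 86%.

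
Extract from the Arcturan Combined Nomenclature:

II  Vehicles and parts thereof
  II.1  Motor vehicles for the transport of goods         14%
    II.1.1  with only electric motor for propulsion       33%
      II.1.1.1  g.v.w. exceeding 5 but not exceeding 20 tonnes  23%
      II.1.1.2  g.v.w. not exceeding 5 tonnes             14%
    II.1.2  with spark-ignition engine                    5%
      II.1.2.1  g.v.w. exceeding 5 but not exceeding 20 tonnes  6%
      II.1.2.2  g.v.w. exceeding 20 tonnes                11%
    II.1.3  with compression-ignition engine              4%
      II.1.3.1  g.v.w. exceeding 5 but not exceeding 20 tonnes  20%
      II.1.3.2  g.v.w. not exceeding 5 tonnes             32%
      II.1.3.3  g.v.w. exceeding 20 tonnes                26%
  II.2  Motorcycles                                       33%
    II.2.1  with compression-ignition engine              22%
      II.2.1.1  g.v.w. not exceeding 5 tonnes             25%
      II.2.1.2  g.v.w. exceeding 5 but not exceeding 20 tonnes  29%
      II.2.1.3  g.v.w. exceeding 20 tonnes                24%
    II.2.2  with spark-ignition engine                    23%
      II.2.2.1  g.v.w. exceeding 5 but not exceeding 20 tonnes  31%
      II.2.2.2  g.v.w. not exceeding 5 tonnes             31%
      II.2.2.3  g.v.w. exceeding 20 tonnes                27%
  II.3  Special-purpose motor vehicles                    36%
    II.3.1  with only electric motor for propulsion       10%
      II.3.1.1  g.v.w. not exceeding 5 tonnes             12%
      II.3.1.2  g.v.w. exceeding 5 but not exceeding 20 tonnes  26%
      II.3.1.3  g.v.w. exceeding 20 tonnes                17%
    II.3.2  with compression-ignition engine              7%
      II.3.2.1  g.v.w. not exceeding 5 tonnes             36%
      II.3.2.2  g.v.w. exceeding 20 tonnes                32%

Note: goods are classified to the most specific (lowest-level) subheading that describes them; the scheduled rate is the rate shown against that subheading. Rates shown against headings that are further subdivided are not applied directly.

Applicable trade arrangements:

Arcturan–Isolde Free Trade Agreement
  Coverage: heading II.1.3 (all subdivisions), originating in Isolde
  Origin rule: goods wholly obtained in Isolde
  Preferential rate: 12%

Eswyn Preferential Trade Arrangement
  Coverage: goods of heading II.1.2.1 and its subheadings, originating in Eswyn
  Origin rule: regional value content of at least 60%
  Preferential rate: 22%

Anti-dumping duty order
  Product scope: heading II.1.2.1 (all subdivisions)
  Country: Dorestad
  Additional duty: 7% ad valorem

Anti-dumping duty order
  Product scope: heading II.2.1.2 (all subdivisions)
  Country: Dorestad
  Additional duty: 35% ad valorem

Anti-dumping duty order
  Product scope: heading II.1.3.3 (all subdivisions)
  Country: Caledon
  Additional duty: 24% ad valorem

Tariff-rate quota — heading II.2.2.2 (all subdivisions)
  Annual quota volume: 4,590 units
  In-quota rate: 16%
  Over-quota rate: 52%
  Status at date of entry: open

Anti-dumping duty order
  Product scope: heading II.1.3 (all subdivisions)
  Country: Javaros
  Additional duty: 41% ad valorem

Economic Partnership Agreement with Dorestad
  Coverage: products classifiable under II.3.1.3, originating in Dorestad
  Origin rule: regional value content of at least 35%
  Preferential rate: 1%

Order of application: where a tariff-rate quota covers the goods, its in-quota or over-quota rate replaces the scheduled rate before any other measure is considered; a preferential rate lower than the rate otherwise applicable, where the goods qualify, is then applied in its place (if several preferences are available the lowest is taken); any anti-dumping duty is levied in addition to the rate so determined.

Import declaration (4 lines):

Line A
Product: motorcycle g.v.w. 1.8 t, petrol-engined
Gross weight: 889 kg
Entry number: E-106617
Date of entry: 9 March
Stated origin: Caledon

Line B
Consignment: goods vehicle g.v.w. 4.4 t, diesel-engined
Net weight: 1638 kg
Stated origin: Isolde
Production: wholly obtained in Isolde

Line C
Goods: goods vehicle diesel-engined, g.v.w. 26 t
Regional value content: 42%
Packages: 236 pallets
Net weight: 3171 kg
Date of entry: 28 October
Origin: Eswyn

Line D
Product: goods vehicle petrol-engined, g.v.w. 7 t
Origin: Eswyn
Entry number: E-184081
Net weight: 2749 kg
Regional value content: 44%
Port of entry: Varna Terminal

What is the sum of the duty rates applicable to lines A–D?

60%

Line A: motorcycle → II.2; petrol-engined → II.2.2; g.v.w. 1.8 t → II.2.2.2. Scheduled 31%. quota on II.2.2.2 open → in-quota 16%. → 16%.
Line B: goods vehicle → II.1; diesel-engined → II.1.3; g.v.w. 4.4 t → II.1.3.2. Scheduled 32%. Isolde agreement on II.1.3: wholly obtained → 12% available; preferential 12%. → 12%.
Line C: goods vehicle → II.1; diesel-engined → II.1.3; g.v.w. 26 t → II.1.3.3. Scheduled 26%. Eswyn agreement on II.1.2.1: II.1.3.3 not covered. → 26%.
Line D: goods vehicle → II.1; petrol-engined → II.1.2; g.v.w. 7 t → II.1.2.1. Scheduled 6%. Eswyn agreement on II.1.2.1: RVC < 60%. → 6%.
Sum: 16% + 12% + 26% + 6% = 60%.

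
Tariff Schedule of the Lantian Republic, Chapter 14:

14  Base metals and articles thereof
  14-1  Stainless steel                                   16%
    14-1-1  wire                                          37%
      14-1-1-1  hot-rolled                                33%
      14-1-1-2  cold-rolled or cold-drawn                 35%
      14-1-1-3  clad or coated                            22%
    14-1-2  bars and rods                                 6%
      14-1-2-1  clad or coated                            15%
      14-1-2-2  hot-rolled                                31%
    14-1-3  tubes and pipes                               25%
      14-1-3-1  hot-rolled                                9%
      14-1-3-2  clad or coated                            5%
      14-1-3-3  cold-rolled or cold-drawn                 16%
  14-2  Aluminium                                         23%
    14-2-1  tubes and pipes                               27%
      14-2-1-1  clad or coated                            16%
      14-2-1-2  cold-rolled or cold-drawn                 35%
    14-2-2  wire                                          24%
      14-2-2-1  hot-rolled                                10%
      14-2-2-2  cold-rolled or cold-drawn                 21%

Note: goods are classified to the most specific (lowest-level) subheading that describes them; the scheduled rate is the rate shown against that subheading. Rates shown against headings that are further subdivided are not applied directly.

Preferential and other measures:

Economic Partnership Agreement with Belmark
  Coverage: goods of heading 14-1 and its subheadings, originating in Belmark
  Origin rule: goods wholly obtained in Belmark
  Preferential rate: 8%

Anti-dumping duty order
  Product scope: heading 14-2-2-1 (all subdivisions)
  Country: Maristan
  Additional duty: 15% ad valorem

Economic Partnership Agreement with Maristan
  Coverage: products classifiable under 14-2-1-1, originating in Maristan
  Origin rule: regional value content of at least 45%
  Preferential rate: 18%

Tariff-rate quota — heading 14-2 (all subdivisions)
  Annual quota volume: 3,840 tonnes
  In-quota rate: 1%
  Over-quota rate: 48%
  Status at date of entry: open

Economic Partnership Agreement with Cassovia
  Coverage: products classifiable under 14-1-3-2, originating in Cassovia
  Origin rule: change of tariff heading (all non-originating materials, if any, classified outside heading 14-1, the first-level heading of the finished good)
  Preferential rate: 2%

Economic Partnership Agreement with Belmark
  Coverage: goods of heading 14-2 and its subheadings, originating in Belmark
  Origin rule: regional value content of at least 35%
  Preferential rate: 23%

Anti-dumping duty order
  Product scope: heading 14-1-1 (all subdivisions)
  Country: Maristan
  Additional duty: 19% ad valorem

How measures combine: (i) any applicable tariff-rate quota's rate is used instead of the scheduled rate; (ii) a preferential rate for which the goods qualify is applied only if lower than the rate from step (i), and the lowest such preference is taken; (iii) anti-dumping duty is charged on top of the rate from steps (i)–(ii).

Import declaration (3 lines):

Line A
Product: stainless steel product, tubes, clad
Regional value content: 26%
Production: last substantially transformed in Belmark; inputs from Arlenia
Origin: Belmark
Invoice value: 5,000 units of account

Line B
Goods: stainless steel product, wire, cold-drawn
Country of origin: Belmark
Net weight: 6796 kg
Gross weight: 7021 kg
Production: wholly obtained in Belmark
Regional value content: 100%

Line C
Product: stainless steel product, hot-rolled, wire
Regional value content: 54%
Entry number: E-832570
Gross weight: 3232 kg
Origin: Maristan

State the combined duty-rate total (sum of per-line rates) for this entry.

65%

Line A: stainless steel → 14-1; tubes → 14-1-3; clad → 14-1-3-2. Scheduled 5%. Belmark agreement on 14-1: not wholly obtained; Belmark agreement on 14-2: 14-1-3-2 not covered. → 5%.
Line B: stainless steel → 14-1; wire → 14-1-1; cold-drawn → 14-1-1-2. Scheduled 35%. Belmark agreement on 14-1: wholly obtained → 8% available; Belmark agreement on 14-2: 14-1-1-2 not covered; preferential 8%. → 8%.
Line C: stainless steel → 14-1; wire → 14-1-1; hot-rolled → 14-1-1-1. Scheduled 33%. Maristan agreement on 14-2-1-1: 14-1-1-1 not covered; anti-dumping (Maristan, 14-1-1): +19%; total 33% + 19% = 52%. → 52%.
Sum: 5% + 8% + 52% = 65%.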